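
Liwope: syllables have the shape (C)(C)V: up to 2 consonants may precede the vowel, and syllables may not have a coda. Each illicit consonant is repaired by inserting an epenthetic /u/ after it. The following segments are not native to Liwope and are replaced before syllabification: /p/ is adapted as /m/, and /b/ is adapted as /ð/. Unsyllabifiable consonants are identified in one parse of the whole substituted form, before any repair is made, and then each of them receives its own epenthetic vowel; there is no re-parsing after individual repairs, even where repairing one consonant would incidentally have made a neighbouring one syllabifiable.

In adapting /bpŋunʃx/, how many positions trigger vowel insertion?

After substitution the input is /ðmŋunʃx/.
The unsyllabifiable consonants are /ð/, /n/, /ʃ/, /x/; each receives one epenthetic vowel.

4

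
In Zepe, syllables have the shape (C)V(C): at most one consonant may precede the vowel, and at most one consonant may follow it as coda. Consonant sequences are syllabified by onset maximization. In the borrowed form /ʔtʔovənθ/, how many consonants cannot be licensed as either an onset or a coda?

3

Syllabifying with onset maximization leaves /ʔ/, /t/, /θ/ stranded (at most one coda consonant is licensed; onsets are limited to one consonant).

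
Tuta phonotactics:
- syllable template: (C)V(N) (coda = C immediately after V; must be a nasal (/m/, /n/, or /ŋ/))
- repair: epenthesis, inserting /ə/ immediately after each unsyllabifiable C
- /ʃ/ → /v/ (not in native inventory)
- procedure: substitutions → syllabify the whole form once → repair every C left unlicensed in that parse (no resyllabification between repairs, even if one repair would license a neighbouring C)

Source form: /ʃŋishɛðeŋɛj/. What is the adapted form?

Substitution: /ʃ/ → /v/, giving /vŋishɛðeŋɛj/.
The consonants /v/, /s/, /j/ cannot be parsed into a legal (C)V(N) syllable (only a nasal (/m/, /n/, or /ŋ/) is licensed in coda position; onsets are limited to one consonant).
Epenthesis after each stranded consonant: /v/ → /və/, /s/ → /sə/, /j/ → /jə/.

vəŋisəhɛðeŋɛjə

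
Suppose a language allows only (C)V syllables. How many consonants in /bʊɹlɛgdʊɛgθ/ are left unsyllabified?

Syllabifying with onset maximization leaves /ɹ/, /g/, /g/, /θ/ stranded (no codas are permitted; onsets are limited to one consonant).

4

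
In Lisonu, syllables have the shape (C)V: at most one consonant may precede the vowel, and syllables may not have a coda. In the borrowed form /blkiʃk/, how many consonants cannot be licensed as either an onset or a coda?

4

Under (C)V, the unsyllabifiable consonants are /b/, /l/, /ʃ/, /k/ (no codas are permitted; onsets are limited to one consonant).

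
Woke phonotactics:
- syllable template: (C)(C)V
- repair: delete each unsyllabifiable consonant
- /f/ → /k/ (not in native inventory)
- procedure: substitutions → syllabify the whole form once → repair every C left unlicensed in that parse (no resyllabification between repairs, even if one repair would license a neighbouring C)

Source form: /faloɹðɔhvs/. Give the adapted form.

kaloɹðɔ

Substitution: /f/ → /k/, giving /kaloɹðɔhvs/.
The consonants /h/, /v/, /s/ cannot be parsed into a legal (C)(C)V syllable (no codas are permitted; onsets may contain at most 2 consonants).
Deleting the stranded consonants removes /h/, /v/, /s/.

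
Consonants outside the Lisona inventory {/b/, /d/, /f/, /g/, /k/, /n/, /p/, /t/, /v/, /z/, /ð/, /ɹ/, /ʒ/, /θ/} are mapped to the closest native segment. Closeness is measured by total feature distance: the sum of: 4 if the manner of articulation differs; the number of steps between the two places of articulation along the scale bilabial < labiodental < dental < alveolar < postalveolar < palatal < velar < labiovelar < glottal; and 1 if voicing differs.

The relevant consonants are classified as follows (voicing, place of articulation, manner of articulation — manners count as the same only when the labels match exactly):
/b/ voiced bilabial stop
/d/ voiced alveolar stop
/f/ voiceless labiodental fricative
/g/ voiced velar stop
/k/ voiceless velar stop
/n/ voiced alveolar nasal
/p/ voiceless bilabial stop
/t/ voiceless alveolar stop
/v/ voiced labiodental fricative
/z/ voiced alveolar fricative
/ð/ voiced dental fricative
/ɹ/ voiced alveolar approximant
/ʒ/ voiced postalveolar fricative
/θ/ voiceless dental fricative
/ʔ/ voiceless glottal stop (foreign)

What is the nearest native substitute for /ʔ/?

/k/ is closest: same manner (stop), place distance 2 (glottal→velar), same voicing; total 2. Next closest is /g/ at distance 3.

k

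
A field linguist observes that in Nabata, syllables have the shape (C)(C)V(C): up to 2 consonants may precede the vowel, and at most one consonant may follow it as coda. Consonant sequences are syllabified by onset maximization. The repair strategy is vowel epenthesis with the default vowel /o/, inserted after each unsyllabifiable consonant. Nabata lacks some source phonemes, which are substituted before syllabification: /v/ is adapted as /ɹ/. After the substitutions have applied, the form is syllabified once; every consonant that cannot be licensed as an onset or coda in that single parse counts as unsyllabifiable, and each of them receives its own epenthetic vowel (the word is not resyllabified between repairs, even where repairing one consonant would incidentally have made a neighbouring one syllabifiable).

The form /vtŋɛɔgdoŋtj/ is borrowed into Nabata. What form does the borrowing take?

Substitution: /v/ → /ɹ/, giving /ɹtŋɛɔgdoŋtj/.
Syllabifying with onset maximization leaves /ɹ/, /t/, /j/ stranded (at most one coda consonant is licensed; onsets may contain at most 2 consonants).
Epenthesis after each stranded consonant: /ɹ/ → /ɹo/, /t/ → /to/, /j/ → /jo/.

ɹotŋɛɔgdoŋtojo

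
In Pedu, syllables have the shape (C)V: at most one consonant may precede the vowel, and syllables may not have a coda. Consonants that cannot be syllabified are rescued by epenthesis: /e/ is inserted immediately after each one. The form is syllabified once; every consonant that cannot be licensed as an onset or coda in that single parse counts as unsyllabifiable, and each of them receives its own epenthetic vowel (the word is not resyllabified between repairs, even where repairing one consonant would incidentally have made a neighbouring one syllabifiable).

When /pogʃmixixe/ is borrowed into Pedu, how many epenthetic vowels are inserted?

The unsyllabifiable consonants are /g/, /ʃ/; each receives one epenthetic vowel.

2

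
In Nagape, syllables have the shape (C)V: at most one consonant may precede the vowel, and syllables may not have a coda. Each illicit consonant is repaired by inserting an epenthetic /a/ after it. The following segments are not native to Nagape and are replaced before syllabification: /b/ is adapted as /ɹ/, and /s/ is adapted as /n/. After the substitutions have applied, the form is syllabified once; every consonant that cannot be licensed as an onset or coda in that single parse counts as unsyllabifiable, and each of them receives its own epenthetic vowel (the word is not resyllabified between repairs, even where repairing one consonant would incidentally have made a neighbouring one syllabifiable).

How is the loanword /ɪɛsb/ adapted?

ɪɛnaɹa

Substitution: /s/ → /n/, /b/ → /ɹ/, giving /ɪɛnɹ/.
The consonants /n/, /ɹ/ cannot be parsed into a legal (C)V syllable (no codas are permitted; onsets are limited to one consonant).
Each unlicensed consonant becomes the onset of a new syllable: /n/ → /na/, /ɹ/ → /ɹa/.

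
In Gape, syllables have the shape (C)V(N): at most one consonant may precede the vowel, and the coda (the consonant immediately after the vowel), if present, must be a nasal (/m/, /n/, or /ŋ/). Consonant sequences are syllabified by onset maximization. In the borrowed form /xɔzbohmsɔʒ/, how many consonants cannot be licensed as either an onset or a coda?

Syllabifying with onset maximization leaves /z/, /h/, /m/, /ʒ/ stranded (only a nasal (/m/, /n/, or /ŋ/) is licensed in coda position; onsets are limited to one consonant).

4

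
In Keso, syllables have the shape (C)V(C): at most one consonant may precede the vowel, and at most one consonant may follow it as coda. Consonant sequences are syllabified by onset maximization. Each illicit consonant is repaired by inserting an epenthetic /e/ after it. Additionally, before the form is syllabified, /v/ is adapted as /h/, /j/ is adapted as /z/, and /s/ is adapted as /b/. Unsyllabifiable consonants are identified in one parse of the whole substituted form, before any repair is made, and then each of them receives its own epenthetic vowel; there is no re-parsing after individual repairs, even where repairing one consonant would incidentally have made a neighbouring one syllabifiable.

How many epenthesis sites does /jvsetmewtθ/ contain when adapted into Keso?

After substitution the input is /zhbetmewtθ/.
The unsyllabifiable consonants are /z/, /h/, /t/, /θ/; each receives one epenthetic vowel.

4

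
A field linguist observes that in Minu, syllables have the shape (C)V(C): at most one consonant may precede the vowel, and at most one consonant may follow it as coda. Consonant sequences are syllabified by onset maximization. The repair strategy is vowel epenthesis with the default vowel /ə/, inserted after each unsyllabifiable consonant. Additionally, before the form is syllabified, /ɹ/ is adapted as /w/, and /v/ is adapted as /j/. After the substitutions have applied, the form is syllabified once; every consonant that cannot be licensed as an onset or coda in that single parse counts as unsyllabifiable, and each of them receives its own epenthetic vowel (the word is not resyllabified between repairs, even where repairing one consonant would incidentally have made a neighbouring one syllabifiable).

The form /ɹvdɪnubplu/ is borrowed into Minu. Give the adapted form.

wəjədɪnubpəlu

Substitution: /ɹ/ → /w/, /v/ → /j/, giving /wjdɪnubplu/.
Under (C)V(C), the unsyllabifiable consonants are /w/, /j/, /p/ (at most one coda consonant is licensed; onsets are limited to one consonant).
Each unlicensed consonant becomes the onset of a new syllable: /w/ → /wə/, /j/ → /jə/, /p/ → /pə/.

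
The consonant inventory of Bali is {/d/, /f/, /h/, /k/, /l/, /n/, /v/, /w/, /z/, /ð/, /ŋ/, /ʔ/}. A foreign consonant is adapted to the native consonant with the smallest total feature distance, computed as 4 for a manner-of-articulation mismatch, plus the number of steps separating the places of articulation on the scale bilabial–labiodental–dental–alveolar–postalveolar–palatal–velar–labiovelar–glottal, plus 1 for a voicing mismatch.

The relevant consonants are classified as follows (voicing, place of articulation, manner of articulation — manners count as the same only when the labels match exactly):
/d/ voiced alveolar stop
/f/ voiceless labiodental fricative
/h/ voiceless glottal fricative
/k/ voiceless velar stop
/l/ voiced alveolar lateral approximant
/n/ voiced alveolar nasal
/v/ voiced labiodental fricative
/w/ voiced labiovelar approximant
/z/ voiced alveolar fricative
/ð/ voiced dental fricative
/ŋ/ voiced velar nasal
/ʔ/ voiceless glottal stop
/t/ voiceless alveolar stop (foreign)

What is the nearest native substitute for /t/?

/d/ is closest: same manner (stop), place distance 0 (alveolar→alveolar), voicing differs (+1); total 1. Next closest is /k/ at distance 3.

d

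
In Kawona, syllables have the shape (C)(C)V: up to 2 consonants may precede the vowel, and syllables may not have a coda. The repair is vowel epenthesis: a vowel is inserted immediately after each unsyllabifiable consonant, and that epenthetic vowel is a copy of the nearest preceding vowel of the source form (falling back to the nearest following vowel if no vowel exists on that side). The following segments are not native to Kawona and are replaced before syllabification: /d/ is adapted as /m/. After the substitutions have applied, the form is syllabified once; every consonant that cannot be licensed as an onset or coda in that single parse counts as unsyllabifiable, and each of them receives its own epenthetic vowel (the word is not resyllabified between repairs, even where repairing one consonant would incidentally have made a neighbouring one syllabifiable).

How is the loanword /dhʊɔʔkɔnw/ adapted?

mhʊɔʔkɔnɔwɔ

Substitution: /d/ → /m/, giving /mhʊɔʔkɔnw/.
The consonants /n/, /w/ cannot be parsed into a legal (C)(C)V syllable (no codas are permitted; onsets may contain at most 2 consonants).
Epenthesis after each stranded consonant: /n/ → /nɔ/, /w/ → /wɔ/.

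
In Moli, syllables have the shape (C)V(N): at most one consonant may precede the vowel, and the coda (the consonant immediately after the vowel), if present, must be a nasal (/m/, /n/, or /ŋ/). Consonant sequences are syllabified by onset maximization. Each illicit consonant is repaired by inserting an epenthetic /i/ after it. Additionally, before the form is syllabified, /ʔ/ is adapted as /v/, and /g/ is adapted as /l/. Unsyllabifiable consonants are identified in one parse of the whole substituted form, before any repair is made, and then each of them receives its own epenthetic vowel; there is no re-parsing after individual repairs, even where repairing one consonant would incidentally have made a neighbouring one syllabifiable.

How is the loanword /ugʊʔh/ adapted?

Substitution: /g/ → /l/, /ʔ/ → /v/, giving /ulʊvh/.
The consonants /v/, /h/ cannot be parsed into a legal (C)V(N) syllable (only a nasal (/m/, /n/, or /ŋ/) is licensed in coda position; onsets are limited to one consonant).
Epenthesis after each stranded consonant: /v/ → /vi/, /h/ → /hi/.

ulʊvihi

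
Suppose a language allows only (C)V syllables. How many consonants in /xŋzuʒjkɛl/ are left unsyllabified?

Under (C)V, the unsyllabifiable consonants are /x/, /ŋ/, /ʒ/, /j/, /l/ (no codas are permitted; onsets are limited to one consonant).

5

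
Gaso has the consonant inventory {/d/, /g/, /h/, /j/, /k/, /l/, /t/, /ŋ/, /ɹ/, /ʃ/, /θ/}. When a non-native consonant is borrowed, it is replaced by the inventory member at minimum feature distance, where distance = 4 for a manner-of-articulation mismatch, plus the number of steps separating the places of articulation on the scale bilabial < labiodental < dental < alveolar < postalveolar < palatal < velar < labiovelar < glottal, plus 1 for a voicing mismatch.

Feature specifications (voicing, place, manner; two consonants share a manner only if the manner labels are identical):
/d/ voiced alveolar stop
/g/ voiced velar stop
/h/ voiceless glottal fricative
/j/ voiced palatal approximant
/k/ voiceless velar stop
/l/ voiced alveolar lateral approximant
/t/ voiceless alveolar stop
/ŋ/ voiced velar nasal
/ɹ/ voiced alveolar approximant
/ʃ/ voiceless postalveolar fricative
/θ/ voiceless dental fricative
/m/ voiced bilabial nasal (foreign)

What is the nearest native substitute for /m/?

ŋ

/ŋ/ is closest: same manner (nasal), place distance 6 (bilabial→velar), same voicing; total 6. Next closest is /d/ at distance 7.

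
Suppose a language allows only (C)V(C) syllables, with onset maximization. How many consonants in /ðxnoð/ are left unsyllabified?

Under (C)V(C), the unsyllabifiable consonants are /ð/, /x/ (at most one coda consonant is licensed; onsets are limited to one consonant).

2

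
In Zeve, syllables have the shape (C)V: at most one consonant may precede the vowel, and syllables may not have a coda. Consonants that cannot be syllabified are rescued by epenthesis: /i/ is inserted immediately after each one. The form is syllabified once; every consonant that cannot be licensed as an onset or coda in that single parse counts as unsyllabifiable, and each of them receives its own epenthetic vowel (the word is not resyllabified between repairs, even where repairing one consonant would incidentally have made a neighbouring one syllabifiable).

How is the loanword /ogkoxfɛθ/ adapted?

Syllabifying with onset maximization leaves /g/, /x/, /θ/ stranded (no codas are permitted; onsets are limited to one consonant).
Epenthesis after each stranded consonant: /g/ → /gi/, /x/ → /xi/, /θ/ → /θi/.

ogikoxifɛθi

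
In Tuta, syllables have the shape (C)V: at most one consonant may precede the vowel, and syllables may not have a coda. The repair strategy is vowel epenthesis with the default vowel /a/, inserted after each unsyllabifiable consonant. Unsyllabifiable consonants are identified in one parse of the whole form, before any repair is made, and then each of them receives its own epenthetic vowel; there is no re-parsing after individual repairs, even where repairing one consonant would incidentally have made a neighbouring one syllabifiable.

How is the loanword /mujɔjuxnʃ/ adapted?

mujɔjuxanaʃa

Under (C)V, the unsyllabifiable consonants are /x/, /n/, /ʃ/ (no codas are permitted; onsets are limited to one consonant).
Inserting the epenthetic vowel yields /x/ → /xa/, /n/ → /na/, /ʃ/ → /ʃa/.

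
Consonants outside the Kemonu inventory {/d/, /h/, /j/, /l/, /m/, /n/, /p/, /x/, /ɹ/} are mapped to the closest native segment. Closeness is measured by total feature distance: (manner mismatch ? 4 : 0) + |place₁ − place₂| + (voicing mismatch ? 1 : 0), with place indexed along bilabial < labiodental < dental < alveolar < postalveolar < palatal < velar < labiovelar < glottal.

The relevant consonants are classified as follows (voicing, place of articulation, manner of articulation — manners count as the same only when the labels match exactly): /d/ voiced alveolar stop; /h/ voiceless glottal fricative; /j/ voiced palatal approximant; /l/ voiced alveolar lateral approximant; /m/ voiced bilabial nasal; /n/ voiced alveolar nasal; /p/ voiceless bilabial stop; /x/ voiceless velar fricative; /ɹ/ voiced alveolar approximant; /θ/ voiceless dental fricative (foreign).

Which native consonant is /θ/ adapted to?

x

/x/ is closest: same manner (fricative), place distance 4 (dental→velar), same voicing; total 4. Next closest is /d/ at distance 6.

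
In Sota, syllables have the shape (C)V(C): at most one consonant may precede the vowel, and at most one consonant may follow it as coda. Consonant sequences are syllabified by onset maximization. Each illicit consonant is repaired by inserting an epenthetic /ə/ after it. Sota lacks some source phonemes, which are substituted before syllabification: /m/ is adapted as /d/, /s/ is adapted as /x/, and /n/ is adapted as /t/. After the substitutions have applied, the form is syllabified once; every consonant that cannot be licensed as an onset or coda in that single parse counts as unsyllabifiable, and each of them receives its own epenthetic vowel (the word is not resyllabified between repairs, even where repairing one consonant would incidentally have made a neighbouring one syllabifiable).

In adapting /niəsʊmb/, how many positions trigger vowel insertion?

1

After substitution the input is /tiəxʊdb/.
The unsyllabifiable consonants are /b/; each receives one epenthetic vowel.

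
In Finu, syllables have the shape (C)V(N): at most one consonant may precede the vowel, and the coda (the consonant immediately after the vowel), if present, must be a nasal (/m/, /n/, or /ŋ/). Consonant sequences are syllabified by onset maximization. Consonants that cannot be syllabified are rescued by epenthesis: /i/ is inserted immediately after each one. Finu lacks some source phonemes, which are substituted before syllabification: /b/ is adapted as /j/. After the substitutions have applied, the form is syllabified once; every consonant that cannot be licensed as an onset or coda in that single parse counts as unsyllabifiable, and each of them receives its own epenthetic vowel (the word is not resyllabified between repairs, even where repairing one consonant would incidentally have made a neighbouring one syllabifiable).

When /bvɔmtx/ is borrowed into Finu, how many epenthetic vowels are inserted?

3

After substitution the input is /jvɔmtx/.
The unsyllabifiable consonants are /j/, /t/, /x/; each receives one epenthetic vowel.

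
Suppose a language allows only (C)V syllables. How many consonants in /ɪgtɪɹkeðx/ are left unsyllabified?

4

The consonants /g/, /ɹ/, /ð/, /x/ cannot be parsed into a legal (C)V syllable (no codas are permitted; onsets are limited to one consonant).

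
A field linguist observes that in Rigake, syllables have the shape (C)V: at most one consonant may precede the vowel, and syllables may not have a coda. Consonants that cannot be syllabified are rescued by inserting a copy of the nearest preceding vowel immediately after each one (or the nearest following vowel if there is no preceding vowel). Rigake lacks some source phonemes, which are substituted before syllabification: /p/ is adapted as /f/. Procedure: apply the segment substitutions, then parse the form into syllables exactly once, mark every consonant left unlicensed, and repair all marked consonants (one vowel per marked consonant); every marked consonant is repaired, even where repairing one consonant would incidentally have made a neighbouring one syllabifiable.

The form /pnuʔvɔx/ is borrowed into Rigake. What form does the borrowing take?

Substitution: /p/ → /f/, giving /fnuʔvɔx/.
Under (C)V, the unsyllabifiable consonants are /f/, /ʔ/, /x/ (no codas are permitted; onsets are limited to one consonant).
Inserting the epenthetic vowel yields /f/ → /fu/, /ʔ/ → /ʔu/, /x/ → /xɔ/.

funuʔuvɔxɔ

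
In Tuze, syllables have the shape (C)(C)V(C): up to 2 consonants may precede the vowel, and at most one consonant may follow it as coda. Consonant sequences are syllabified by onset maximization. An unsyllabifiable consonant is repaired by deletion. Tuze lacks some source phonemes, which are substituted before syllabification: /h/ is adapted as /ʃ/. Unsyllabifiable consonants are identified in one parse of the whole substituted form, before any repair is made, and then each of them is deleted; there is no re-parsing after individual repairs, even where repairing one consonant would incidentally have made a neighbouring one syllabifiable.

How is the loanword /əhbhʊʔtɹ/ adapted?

əʃbʃʊʔ

Substitution: /h/ → /ʃ/, giving /əʃbʃʊʔtɹ/.
Syllabifying with onset maximization leaves /t/, /ɹ/ stranded (at most one coda consonant is licensed; onsets may contain at most 2 consonants).
Deleting the stranded consonants removes /t/, /ɹ/.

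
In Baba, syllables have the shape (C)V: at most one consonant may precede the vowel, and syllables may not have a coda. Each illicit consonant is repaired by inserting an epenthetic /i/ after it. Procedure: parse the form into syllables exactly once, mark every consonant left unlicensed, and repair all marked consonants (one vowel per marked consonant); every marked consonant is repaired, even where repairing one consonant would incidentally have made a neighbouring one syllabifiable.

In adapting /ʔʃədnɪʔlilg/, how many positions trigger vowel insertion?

5

The unsyllabifiable consonants are /ʔ/, /d/, /ʔ/, /l/, /g/; each receives one epenthetic vowel.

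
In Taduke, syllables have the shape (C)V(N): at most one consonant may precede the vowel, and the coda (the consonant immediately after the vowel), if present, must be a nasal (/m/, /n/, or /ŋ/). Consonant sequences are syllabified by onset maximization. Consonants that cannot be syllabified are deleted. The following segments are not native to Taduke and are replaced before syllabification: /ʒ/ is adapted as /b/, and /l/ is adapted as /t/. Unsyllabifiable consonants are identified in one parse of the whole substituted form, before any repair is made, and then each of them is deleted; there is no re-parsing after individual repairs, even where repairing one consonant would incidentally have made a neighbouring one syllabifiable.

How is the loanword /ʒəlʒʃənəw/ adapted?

bəʃənə

Substitution: /ʒ/ → /b/, /l/ → /t/, giving /bətbʃənəw/.
Syllabifying with onset maximization leaves /t/, /b/, /w/ stranded (only a nasal (/m/, /n/, or /ŋ/) is licensed in coda position; onsets are limited to one consonant).
Each unlicensed consonant is deleted: /t/, /b/, /w/.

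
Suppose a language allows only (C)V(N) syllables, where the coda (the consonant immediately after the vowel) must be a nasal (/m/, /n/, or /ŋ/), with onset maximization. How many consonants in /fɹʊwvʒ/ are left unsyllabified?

The consonants /f/, /w/, /v/, /ʒ/ cannot be parsed into a legal (C)V(N) syllable (only a nasal (/m/, /n/, or /ŋ/) is licensed in coda position; onsets are limited to one consonant).

4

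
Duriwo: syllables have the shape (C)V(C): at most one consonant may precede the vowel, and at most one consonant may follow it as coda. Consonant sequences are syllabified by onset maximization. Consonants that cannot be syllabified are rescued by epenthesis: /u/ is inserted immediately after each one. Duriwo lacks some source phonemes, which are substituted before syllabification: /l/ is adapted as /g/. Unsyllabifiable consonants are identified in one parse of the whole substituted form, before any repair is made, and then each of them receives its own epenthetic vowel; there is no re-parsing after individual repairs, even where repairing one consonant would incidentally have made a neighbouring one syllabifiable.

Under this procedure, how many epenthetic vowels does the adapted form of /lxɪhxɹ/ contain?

After substitution the input is /gxɪhxɹ/.
The unsyllabifiable consonants are /g/, /x/, /ɹ/; each receives one epenthetic vowel.

3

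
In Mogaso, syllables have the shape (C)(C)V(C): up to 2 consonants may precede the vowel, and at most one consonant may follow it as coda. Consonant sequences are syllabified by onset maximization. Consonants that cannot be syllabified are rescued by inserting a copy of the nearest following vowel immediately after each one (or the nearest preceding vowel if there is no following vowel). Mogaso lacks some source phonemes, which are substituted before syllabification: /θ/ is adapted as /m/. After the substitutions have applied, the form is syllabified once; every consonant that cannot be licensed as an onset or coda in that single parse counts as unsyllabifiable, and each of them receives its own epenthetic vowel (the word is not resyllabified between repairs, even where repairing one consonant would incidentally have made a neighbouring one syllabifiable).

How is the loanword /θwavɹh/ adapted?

mwavɹaha

Substitution: /θ/ → /m/, giving /mwavɹh/.
The consonants /ɹ/, /h/ cannot be parsed into a legal (C)(C)V(C) syllable (at most one coda consonant is licensed; onsets may contain at most 2 consonants).
Each unlicensed consonant becomes the onset of a new syllable: /ɹ/ → /ɹa/, /h/ → /ha/.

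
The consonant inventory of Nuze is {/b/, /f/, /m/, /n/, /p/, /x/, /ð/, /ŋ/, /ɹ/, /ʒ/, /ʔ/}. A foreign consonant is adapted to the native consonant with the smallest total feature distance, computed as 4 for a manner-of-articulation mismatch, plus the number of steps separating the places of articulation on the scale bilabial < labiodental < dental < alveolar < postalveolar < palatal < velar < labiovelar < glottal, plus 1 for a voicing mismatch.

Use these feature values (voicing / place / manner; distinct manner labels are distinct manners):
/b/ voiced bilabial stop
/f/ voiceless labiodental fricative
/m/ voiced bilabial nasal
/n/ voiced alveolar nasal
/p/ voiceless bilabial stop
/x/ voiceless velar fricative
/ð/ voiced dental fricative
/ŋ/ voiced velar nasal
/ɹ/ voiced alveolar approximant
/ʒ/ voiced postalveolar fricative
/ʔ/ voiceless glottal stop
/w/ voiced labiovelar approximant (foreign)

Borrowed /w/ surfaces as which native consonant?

ɹ

/ɹ/ is closest: same manner (approximant), place distance 4 (labiovelar→alveolar), same voicing; total 4. Next closest is /ŋ/ at distance 5.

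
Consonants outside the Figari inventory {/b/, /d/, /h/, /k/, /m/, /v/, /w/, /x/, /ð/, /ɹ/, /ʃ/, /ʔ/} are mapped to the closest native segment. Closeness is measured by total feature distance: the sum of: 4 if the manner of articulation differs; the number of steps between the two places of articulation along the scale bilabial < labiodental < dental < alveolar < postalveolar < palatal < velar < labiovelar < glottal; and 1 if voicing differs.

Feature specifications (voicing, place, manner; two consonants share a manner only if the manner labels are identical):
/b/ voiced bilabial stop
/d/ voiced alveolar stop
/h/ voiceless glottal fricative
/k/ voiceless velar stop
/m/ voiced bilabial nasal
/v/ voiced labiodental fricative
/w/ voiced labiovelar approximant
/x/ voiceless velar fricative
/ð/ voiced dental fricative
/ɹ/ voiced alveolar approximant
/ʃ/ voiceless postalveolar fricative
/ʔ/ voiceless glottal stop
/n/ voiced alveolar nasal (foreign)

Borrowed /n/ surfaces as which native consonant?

m

/m/ is closest: same manner (nasal), place distance 3 (alveolar→bilabial), same voicing; total 3. Next closest is /d/ at distance 4.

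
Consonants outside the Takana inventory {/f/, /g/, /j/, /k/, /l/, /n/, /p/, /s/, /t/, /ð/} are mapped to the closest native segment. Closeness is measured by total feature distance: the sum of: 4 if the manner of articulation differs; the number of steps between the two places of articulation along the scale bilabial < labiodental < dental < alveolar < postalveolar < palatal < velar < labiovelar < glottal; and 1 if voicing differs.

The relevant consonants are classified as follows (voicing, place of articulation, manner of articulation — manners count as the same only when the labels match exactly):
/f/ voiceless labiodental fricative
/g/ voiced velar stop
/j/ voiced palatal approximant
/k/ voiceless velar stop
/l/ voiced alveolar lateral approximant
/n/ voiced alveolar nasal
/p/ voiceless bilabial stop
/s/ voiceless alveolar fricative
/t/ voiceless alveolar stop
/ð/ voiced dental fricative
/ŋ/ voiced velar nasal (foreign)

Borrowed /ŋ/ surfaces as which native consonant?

/n/ is closest: same manner (nasal), place distance 3 (velar→alveolar), same voicing; total 3. Next closest is /g/ at distance 4.

n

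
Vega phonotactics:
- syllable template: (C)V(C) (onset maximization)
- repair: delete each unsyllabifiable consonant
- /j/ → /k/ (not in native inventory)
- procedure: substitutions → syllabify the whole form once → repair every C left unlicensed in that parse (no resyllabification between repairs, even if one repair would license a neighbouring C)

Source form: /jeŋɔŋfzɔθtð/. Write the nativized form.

Substitution: /j/ → /k/, giving /keŋɔŋfzɔθtð/.
Under (C)V(C), the unsyllabifiable consonants are /f/, /t/, /ð/ (at most one coda consonant is licensed; onsets are limited to one consonant).
Deleting the stranded consonants removes /f/, /t/, /ð/.

keŋɔŋzɔθ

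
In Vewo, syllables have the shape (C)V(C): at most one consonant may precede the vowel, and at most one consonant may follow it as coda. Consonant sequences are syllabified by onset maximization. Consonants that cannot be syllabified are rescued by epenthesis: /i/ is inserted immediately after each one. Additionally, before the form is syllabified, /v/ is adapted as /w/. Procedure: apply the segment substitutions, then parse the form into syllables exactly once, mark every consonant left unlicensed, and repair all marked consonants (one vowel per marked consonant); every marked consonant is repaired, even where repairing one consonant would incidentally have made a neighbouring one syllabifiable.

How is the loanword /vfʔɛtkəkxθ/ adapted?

wifiʔɛtkəkxiθi

Substitution: /v/ → /w/, giving /wfʔɛtkəkxθ/.
Syllabifying with onset maximization leaves /w/, /f/, /x/, /θ/ stranded (at most one coda consonant is licensed; onsets are limited to one consonant).
Inserting the epenthetic vowel yields /w/ → /wi/, /f/ → /fi/, /x/ → /xi/, /θ/ → /θi/.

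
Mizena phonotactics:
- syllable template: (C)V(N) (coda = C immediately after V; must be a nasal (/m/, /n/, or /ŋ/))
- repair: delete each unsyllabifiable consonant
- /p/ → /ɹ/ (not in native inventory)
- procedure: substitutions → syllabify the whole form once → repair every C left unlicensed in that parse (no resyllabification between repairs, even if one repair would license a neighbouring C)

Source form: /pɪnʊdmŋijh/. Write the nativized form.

Substitution: /p/ → /ɹ/, giving /ɹɪnʊdmŋijh/.
Under (C)V(N), the unsyllabifiable consonants are /d/, /m/, /j/, /h/ (only a nasal (/m/, /n/, or /ŋ/) is licensed in coda position; onsets are limited to one consonant).
Deleting the stranded consonants removes /d/, /m/, /j/, /h/.

ɹɪnʊŋi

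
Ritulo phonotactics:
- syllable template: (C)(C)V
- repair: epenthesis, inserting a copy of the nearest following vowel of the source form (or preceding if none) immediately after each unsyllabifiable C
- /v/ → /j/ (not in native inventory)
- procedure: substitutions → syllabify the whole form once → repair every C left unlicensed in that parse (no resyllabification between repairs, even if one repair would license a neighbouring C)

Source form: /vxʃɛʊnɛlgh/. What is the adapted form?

jɛxʃɛʊnɛlɛgɛhɛ

Substitution: /v/ → /j/, giving /jxʃɛʊnɛlgh/.
Under (C)(C)V, the unsyllabifiable consonants are /j/, /l/, /g/, /h/ (no codas are permitted; onsets may contain at most 2 consonants).
Epenthesis after each stranded consonant: /j/ → /jɛ/, /l/ → /lɛ/, /g/ → /gɛ/, /h/ → /hɛ/.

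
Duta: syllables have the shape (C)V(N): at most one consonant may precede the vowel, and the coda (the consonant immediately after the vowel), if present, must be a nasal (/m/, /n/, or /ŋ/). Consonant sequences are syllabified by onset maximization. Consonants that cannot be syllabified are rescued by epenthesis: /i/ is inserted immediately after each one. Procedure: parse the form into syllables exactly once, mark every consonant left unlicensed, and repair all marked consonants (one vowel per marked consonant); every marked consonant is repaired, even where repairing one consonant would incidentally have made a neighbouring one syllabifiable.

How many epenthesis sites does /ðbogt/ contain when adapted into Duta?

3

The unsyllabifiable consonants are /ð/, /g/, /t/; each receives one epenthetic vowel.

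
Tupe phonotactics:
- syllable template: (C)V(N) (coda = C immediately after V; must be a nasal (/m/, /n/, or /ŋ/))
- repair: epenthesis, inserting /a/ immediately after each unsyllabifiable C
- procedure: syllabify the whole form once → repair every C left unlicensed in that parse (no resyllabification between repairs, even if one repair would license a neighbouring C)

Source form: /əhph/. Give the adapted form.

əhapaha

Syllabifying with onset maximization leaves /h/, /p/, /h/ stranded (only a nasal (/m/, /n/, or /ŋ/) is licensed in coda position; onsets are limited to one consonant).
Epenthesis after each stranded consonant: /h/ → /ha/, /p/ → /pa/, /h/ → /ha/.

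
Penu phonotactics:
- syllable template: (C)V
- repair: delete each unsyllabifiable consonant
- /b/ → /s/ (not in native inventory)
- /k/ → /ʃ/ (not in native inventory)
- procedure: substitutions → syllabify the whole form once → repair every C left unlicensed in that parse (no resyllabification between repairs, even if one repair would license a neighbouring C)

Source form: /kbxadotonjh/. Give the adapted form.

xadoto

Substitution: /k/ → /ʃ/, /b/ → /s/, giving /ʃsxadotonjh/.
Under (C)V, the unsyllabifiable consonants are /ʃ/, /s/, /n/, /j/, /h/ (no codas are permitted; onsets are limited to one consonant).
Deletion applies to /ʃ/, /s/, /n/, /j/, /h/.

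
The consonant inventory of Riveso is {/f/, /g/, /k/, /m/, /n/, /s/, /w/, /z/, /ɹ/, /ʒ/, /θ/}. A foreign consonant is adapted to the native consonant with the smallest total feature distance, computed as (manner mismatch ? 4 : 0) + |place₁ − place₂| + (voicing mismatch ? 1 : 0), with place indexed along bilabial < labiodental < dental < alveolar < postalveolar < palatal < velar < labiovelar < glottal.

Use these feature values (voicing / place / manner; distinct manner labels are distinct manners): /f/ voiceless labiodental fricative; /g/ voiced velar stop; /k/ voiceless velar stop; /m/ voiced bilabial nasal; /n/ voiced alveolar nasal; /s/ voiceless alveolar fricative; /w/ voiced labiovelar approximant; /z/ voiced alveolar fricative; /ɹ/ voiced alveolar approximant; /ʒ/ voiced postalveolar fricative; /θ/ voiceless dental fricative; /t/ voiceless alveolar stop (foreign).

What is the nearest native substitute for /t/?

k

/k/ is closest: same manner (stop), place distance 3 (alveolar→velar), same voicing; total 3. Next closest is /g/ at distance 4.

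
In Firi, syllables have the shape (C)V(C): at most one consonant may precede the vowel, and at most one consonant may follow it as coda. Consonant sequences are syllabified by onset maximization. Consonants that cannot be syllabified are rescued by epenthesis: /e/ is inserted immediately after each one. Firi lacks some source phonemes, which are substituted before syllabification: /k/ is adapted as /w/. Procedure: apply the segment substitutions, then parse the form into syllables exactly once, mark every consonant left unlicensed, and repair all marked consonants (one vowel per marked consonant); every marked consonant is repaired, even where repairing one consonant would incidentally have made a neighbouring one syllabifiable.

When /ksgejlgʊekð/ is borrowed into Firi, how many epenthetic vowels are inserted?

4

After substitution the input is /wsgejlgʊewð/.
The unsyllabifiable consonants are /w/, /s/, /l/, /ð/; each receives one epenthetic vowel.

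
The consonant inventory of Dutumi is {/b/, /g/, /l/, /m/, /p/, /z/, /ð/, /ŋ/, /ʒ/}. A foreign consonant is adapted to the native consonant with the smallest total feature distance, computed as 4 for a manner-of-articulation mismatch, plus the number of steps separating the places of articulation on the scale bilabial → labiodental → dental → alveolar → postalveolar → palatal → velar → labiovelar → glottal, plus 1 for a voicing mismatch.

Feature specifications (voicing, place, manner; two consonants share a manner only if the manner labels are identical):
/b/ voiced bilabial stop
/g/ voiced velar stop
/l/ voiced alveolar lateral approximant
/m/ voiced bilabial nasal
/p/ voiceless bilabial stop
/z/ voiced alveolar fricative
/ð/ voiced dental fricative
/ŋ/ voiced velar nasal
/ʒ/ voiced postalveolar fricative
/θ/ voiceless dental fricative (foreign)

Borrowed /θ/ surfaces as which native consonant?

/ð/ is closest: same manner (fricative), place distance 0 (dental→dental), voicing differs (+1); total 1. Next closest is /z/ at distance 2.

ð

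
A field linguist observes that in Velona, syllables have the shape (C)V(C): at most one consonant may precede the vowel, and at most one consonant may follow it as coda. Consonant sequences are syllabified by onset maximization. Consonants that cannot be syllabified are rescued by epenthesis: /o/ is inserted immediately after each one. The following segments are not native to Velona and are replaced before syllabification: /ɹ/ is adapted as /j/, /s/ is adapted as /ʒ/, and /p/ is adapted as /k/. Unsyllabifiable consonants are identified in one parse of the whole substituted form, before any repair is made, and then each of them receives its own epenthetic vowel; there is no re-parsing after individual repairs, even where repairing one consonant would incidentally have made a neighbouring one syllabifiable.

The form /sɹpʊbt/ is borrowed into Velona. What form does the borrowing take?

Substitution: /s/ → /ʒ/, /ɹ/ → /j/, /p/ → /k/, giving /ʒjkʊbt/.
The consonants /ʒ/, /j/, /t/ cannot be parsed into a legal (C)V(C) syllable (at most one coda consonant is licensed; onsets are limited to one consonant).
Each unlicensed consonant becomes the onset of a new syllable: /ʒ/ → /ʒo/, /j/ → /jo/, /t/ → /to/.

ʒojokʊbto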